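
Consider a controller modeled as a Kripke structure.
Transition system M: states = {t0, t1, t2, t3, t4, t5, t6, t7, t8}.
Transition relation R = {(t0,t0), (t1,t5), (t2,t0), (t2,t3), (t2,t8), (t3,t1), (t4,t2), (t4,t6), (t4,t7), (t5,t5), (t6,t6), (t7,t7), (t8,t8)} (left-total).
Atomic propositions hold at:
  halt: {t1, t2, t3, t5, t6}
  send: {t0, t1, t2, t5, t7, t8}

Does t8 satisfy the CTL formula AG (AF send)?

AF send: least fixpoint, start Z0 = {t0, t1, t2, t5, t7, t8}, add states with every successor in Z. Z1 = {t0, t1, t2, t3, t5, t7, t8}; fixed.
Sat(AF send) = {t0, t1, t2, t3, t5, t7, t8}
AG (AF send): greatest fixpoint, start Z0 = {t0, t1, t2, t3, t5, t7, t8}, keep only states in Sat with every successor in Z. Already a fixed point.
Sat(AG (AF send)) = {t0, t1, t2, t3, t5, t7, t8}
t8 ∈ Sat(AG (AF send)) = {t0, t1, t2, t3, t5, t7, t8}, so the formula holds at t8.

Yes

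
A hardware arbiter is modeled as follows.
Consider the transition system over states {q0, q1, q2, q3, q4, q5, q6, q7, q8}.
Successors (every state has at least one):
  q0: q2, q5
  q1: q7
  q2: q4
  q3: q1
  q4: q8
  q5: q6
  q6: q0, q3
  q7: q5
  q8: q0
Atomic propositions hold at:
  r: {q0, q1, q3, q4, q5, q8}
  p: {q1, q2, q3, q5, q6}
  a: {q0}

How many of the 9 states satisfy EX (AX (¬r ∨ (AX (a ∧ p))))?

Sat(¬r) = {q2, q6, q7}
Sat(a ∧ p) = ∅
Sat(AX (a ∧ p)) = {s : every successor in ∅} = ∅
Sat(¬r ∨ (AX (a ∧ p))) = {q2, q6, q7}
Sat(AX (¬r ∨ (AX (a ∧ p)))) = {s : every successor in {q2, q6, q7}} = {q1, q5}
Sat(EX (AX (¬r ∨ (AX (a ∧ p))))) = {s : some successor in {q1, q5}} = {q0, q3, q7}
|Sat(EX (AX (¬r ∨ (AX (a ∧ p)))))| = |{q0, q3, q7}| = 3.

3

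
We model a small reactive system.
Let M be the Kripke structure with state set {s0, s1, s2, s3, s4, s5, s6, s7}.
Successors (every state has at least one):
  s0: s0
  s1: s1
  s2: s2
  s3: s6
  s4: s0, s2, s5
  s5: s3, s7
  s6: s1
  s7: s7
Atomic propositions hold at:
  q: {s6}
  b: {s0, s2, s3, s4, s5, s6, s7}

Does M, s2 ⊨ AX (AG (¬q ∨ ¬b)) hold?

Sat(¬q) = {s0, s1, s2, s3, s4, s5, s7}
Sat(¬b) = {s1}
Sat(¬q ∨ ¬b) = {s0, s1, s2, s3, s4, s5, s7}
AG (¬q ∨ ¬b): greatest fixpoint, start Z0 = {s0, s1, s2, s3, s4, s5, s7}, keep only states in Sat with every successor in Z. Z1 = {s0, s1, s2, s4, s5, s7}; Z2 = {s0, s1, s2, s4, s7}; Z3 = {s0, s1, s2, s7}; fixed.
Sat(AG (¬q ∨ ¬b)) = {s0, s1, s2, s7}
Sat(AX (AG (¬q ∨ ¬b))) = {s : every successor in {s0, s1, s2, s7}} = {s0, s1, s2, s6, s7}
s2 ∈ Sat(AX (AG (¬q ∨ ¬b))) = {s0, s1, s2, s6, s7}, so the formula holds at s2.

Yes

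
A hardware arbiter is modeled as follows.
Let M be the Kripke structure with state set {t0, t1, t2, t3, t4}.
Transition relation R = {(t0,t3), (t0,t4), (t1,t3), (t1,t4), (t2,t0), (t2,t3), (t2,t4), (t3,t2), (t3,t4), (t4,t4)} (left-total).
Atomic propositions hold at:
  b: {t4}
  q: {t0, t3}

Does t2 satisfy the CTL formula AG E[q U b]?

No

E[q U b]: least fixpoint, start Z0 = Sat(b) = {t4}, add states in Sat(q) with some successor in Z. Z1 = {t0, t3, t4}; fixed.
Sat(E[q U b]) = {t0, t3, t4}
AG E[q U b]: greatest fixpoint, start Z0 = {t0, t3, t4}, keep only states in Sat with every successor in Z. Z1 = {t0, t4}; Z2 = {t4}; fixed.
Sat(AG E[q U b]) = {t4}
t2 ∉ Sat(AG E[q U b]) = {t4}, so the formula does not hold at t2.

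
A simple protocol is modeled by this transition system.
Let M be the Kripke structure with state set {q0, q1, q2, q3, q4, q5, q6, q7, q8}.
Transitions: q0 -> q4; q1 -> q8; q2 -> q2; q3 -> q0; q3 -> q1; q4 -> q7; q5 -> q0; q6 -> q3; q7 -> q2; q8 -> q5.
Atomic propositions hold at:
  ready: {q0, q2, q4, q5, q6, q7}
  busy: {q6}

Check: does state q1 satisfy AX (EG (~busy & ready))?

No

Sat(~busy) = {q0, q1, q2, q3, q4, q5, q7, q8}
Sat(~busy & ready) = {q0, q2, q4, q5, q7}
EG (~busy & ready): greatest fixpoint, start Z0 = {q0, q2, q4, q5, q7}, keep only states in Sat with some successor in Z. Already a fixed point.
Sat(EG (~busy & ready)) = {q0, q2, q4, q5, q7}
Sat(AX (EG (~busy & ready))) = {s : every successor in {q0, q2, q4, q5, q7}} = {q0, q2, q4, q5, q7, q8}
q1 ∉ Sat(AX (EG (~busy & ready))) = {q0, q2, q4, q5, q7, q8}, so the formula does not hold at q1.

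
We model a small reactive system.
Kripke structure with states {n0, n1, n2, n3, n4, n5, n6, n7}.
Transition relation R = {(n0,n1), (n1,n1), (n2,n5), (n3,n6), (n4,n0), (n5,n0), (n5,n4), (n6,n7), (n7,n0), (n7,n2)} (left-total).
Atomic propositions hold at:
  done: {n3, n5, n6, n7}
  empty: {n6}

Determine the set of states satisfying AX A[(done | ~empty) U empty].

{n3}

Sat(~empty) = {n0, n1, n2, n3, n4, n5, n7}
Sat(done | ~empty) = {n0, n1, n2, n3, n4, n5, n6, n7}
A[(done | ~empty) U empty]: least fixpoint, start Z0 = Sat(empty) = {n6}, add states in Sat(done | ~empty) with every successor in Z. Z1 = {n3, n6}; fixed.
Sat(A[(done | ~empty) U empty]) = {n3, n6}
Sat(AX A[(done | ~empty) U empty]) = {s : every successor in {n3, n6}} = {n3}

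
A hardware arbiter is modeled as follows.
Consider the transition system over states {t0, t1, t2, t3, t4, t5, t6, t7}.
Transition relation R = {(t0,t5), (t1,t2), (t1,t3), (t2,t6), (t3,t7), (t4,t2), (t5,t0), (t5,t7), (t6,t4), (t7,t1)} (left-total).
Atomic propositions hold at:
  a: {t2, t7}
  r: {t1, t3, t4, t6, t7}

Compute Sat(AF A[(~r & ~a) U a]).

{t1, t2, t3, t4, t6, t7}

Sat(~r) = {t0, t2, t5}
Sat(~a) = {t0, t1, t3, t4, t5, t6}
Sat(~r & ~a) = {t0, t5}
A[(~r & ~a) U a]: least fixpoint, start Z0 = Sat(a) = {t2, t7}, add states in Sat(~r & ~a) with every successor in Z. Already a fixed point.
Sat(A[(~r & ~a) U a]) = {t2, t7}
AF A[(~r & ~a) U a]: least fixpoint, start Z0 = {t2, t7}, add states with every successor in Z. Z1 = {t2, t3, t4, t7}; Z2 = {t1, t2, t3, t4, t6, t7}; fixed.
Sat(AF A[(~r & ~a) U a]) = {t1, t2, t3, t4, t6, t7}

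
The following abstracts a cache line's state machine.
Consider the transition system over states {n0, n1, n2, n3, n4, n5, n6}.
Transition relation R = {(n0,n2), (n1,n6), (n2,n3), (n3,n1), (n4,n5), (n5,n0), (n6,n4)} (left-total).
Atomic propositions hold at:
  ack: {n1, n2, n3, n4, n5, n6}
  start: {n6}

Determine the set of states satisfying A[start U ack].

{n1, n2, n3, n4, n5, n6}

A[start U ack]: least fixpoint, start Z0 = Sat(ack) = {n1, n2, n3, n4, n5, n6}, add states in Sat(start) with every successor in Z. Already a fixed point.
Sat(A[start U ack]) = {n1, n2, n3, n4, n5, n6}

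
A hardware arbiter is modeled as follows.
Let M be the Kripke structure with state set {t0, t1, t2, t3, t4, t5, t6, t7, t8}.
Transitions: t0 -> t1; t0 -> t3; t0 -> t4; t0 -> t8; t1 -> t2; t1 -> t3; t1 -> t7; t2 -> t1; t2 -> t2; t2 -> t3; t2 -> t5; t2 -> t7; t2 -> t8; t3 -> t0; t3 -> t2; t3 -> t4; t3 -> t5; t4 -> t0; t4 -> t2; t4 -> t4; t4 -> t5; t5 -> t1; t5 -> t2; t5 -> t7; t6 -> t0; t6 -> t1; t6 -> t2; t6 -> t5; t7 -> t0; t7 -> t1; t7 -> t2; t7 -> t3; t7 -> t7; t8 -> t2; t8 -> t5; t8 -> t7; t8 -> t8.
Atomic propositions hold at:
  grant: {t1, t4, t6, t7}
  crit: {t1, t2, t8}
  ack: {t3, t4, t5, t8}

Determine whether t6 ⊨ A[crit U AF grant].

Yes

AF grant: least fixpoint, start Z0 = {t1, t4, t6, t7}, add states with every successor in Z. Already a fixed point.
Sat(AF grant) = {t1, t4, t6, t7}
A[crit U AF grant]: least fixpoint, start Z0 = Sat(AF grant) = {t1, t4, t6, t7}, add states in Sat(crit) with every successor in Z. Already a fixed point.
Sat(A[crit U AF grant]) = {t1, t4, t6, t7}
t6 ∈ Sat(A[crit U AF grant]) = {t1, t4, t6, t7}, so the formula holds at t6.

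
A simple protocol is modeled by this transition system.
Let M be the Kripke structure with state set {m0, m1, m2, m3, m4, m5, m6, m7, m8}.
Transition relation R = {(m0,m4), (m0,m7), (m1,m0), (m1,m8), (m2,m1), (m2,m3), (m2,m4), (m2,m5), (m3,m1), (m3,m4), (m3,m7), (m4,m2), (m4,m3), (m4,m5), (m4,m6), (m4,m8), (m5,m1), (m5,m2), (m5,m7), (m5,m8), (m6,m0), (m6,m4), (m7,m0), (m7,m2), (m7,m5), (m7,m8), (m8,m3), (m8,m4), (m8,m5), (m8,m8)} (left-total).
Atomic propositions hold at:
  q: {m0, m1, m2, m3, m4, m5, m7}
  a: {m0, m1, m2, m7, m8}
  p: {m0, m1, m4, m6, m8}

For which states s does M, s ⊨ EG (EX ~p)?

Sat(~p) = {m2, m3, m5, m7}
Sat(EX ~p) = {s : some successor in {m2, m3, m5, m7}} = {m0, m2, m3, m4, m5, m7, m8}
EG (EX ~p): greatest fixpoint, start Z0 = {m0, m2, m3, m4, m5, m7, m8}, keep only states in Sat with some successor in Z. Already a fixed point.
Sat(EG (EX ~p)) = {m0, m2, m3, m4, m5, m7, m8}

{m0, m2, m3, m4, m5, m7, m8}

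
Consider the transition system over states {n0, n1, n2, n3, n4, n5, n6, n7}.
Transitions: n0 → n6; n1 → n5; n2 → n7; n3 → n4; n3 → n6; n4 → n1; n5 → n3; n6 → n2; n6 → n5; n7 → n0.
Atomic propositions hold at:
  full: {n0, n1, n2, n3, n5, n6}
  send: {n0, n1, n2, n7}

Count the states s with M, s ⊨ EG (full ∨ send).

7

Sat(full ∨ send) = {n0, n1, n2, n3, n5, n6, n7}
EG (full ∨ send): greatest fixpoint, start Z0 = {n0, n1, n2, n3, n5, n6, n7}, keep only states in Sat with some successor in Z. Already a fixed point.
Sat(EG (full ∨ send)) = {n0, n1, n2, n3, n5, n6, n7}
|Sat(EG (full ∨ send))| = |{n0, n1, n2, n3, n5, n6, n7}| = 7.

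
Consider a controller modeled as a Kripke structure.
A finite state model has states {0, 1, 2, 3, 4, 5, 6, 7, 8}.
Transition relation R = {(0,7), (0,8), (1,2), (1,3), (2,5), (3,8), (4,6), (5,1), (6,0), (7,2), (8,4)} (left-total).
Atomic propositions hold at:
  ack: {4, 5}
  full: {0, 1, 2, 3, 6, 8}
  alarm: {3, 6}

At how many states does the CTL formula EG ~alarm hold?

Sat(~alarm) = {0, 1, 2, 4, 5, 7, 8}
EG ~alarm: greatest fixpoint, start Z0 = {0, 1, 2, 4, 5, 7, 8}, keep only states in Sat with some successor in Z. Z1 = {0, 1, 2, 5, 7, 8}; Z2 = {0, 1, 2, 5, 7}; fixed.
Sat(EG ~alarm) = {0, 1, 2, 5, 7}
|Sat(EG ~alarm)| = |{0, 1, 2, 5, 7}| = 5.

5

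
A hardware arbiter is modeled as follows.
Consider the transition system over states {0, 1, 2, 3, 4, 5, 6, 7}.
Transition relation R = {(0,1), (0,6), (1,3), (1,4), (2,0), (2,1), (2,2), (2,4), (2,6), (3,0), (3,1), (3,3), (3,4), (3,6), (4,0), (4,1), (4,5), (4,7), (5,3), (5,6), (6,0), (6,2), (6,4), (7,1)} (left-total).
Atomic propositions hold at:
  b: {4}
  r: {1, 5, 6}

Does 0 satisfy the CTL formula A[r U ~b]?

Sat(~b) = {0, 1, 2, 3, 5, 6, 7}
A[r U ~b]: least fixpoint, start Z0 = Sat(~b) = {0, 1, 2, 3, 5, 6, 7}, add states in Sat(r) with every successor in Z. Already a fixed point.
Sat(A[r U ~b]) = {0, 1, 2, 3, 5, 6, 7}
0 ∈ Sat(A[r U ~b]) = {0, 1, 2, 3, 5, 6, 7}, so the formula holds at 0.

Yes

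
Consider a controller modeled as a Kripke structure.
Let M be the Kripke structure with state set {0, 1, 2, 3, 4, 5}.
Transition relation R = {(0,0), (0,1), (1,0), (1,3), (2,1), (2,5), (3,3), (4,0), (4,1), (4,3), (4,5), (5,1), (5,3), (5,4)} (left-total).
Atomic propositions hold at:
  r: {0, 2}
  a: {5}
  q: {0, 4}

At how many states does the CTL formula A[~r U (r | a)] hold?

Sat(~r) = {1, 3, 4, 5}
Sat(r | a) = {0, 2, 5}
A[~r U (r | a)]: least fixpoint, start Z0 = Sat((r | a)) = {0, 2, 5}, add states in Sat(~r) with every successor in Z. Already a fixed point.
Sat(A[~r U (r | a)]) = {0, 2, 5}
|Sat(A[~r U (r | a)])| = |{0, 2, 5}| = 3.

3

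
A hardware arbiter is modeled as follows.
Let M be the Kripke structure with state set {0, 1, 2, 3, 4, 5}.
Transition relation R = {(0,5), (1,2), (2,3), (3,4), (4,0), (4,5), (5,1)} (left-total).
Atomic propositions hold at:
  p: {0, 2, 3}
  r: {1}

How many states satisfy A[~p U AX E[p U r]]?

1

Sat(~p) = {1, 4, 5}
E[p U r]: least fixpoint, start Z0 = Sat(r) = {1}, add states in Sat(p) with some successor in Z. Already a fixed point.
Sat(E[p U r]) = {1}
Sat(AX E[p U r]) = {s : every successor in {1}} = {5}
A[~p U AX E[p U r]]: least fixpoint, start Z0 = Sat(AX E[p U r]) = {5}, add states in Sat(~p) with every successor in Z. Already a fixed point.
Sat(A[~p U AX E[p U r]]) = {5}
|Sat(A[~p U AX E[p U r]])| = |{5}| = 1.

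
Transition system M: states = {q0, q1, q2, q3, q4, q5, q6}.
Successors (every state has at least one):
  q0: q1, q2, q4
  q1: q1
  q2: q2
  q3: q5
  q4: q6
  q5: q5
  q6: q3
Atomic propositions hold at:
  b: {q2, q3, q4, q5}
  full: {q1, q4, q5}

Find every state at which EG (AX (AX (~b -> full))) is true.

Sat(~b) = {q0, q1, q6}
Sat(~b -> full) = {q1, q2, q3, q4, q5}
Sat(AX (~b -> full)) = {s : every successor in {q1, q2, q3, q4, q5}} = {q0, q1, q2, q3, q5, q6}
Sat(AX (AX (~b -> full))) = {s : every successor in {q0, q1, q2, q3, q5, q6}} = {q1, q2, q3, q4, q5, q6}
EG (AX (AX (~b -> full))): greatest fixpoint, start Z0 = {q1, q2, q3, q4, q5, q6}, keep only states in Sat with some successor in Z. Already a fixed point.
Sat(EG (AX (AX (~b -> full)))) = {q1, q2, q3, q4, q5, q6}

{q1, q2, q3, q4, q5, q6}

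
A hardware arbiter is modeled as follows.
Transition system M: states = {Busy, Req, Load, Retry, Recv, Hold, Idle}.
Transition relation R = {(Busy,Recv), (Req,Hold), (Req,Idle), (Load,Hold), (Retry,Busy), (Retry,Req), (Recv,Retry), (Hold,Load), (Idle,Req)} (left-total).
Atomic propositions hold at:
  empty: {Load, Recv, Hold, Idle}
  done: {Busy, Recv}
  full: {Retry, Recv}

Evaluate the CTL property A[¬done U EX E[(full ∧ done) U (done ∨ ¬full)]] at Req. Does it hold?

Yes

Sat(¬done) = {Req, Load, Retry, Hold, Idle}
Sat(full ∧ done) = {Recv}
Sat(¬full) = {Busy, Req, Load, Hold, Idle}
Sat(done ∨ ¬full) = {Busy, Req, Load, Recv, Hold, Idle}
E[(full ∧ done) U (done ∨ ¬full)]: least fixpoint, start Z0 = Sat((done ∨ ¬full)) = {Busy, Req, Load, Recv, Hold, Idle}, add states in Sat(full ∧ done) with some successor in Z. Already a fixed point.
Sat(E[(full ∧ done) U (done ∨ ¬full)]) = {Busy, Req, Load, Recv, Hold, Idle}
Sat(EX E[(full ∧ done) U (done ∨ ¬full)]) = {s : some successor in {Busy, Req, Load, Recv, Hold, Idle}} = {Busy, Req, Load, Retry, Hold, Idle}
A[¬done U EX E[(full ∧ done) U (done ∨ ¬full)]]: least fixpoint, start Z0 = Sat(EX E[(full ∧ done) U (done ∨ ¬full)]) = {Busy, Req, Load, Retry, Hold, Idle}, add states in Sat(¬done) with every successor in Z. Already a fixed point.
Sat(A[¬done U EX E[(full ∧ done) U (done ∨ ¬full)]]) = {Busy, Req, Load, Retry, Hold, Idle}
Req ∈ Sat(A[¬done U EX E[(full ∧ done) U (done ∨ ¬full)]]) = {Busy, Req, Load, Retry, Hold, Idle}, so the formula holds at Req.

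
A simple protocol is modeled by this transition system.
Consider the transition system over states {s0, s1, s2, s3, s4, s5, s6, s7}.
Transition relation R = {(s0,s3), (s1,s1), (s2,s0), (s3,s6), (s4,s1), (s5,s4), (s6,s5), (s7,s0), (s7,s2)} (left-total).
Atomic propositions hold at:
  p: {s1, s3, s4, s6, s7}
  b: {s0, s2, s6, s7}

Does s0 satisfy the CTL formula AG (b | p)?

Sat(b | p) = {s0, s1, s2, s3, s4, s6, s7}
AG (b | p): greatest fixpoint, start Z0 = {s0, s1, s2, s3, s4, s6, s7}, keep only states in Sat with every successor in Z. Z1 = {s0, s1, s2, s3, s4, s7}; Z2 = {s0, s1, s2, s4, s7}; Z3 = {s1, s2, s4, s7}; Z4 = {s1, s4}; fixed.
Sat(AG (b | p)) = {s1, s4}
s0 ∉ Sat(AG (b | p)) = {s1, s4}, so the formula does not hold at s0.

No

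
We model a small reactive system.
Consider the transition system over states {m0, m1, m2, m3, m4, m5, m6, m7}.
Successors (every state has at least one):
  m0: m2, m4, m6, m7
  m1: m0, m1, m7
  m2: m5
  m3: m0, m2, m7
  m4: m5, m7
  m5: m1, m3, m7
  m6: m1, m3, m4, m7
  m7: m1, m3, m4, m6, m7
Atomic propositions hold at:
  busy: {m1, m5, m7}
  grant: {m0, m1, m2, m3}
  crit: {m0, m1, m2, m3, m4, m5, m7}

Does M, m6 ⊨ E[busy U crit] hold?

E[busy U crit]: least fixpoint, start Z0 = Sat(crit) = {m0, m1, m2, m3, m4, m5, m7}, add states in Sat(busy) with some successor in Z. Already a fixed point.
Sat(E[busy U crit]) = {m0, m1, m2, m3, m4, m5, m7}
m6 ∉ Sat(E[busy U crit]) = {m0, m1, m2, m3, m4, m5, m7}, so the formula does not hold at m6.

No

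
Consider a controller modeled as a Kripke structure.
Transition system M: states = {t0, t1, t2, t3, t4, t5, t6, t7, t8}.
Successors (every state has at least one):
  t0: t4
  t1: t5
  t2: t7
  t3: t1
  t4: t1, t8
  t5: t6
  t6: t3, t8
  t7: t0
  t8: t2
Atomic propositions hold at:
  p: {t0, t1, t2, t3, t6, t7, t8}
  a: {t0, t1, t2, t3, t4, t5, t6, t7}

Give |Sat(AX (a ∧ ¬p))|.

2

Sat(¬p) = {t4, t5}
Sat(a ∧ ¬p) = {t4, t5}
Sat(AX (a ∧ ¬p)) = {s : every successor in {t4, t5}} = {t0, t1}
|Sat(AX (a ∧ ¬p))| = |{t0, t1}| = 2.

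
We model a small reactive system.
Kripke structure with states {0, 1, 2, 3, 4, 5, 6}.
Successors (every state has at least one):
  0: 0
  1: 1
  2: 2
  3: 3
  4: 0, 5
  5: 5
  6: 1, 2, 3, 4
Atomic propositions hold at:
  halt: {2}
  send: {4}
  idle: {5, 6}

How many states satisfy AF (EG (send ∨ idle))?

3

Sat(send ∨ idle) = {4, 5, 6}
EG (send ∨ idle): greatest fixpoint, start Z0 = {4, 5, 6}, keep only states in Sat with some successor in Z. Already a fixed point.
Sat(EG (send ∨ idle)) = {4, 5, 6}
AF (EG (send ∨ idle)): least fixpoint, start Z0 = {4, 5, 6}, add states with every successor in Z. Already a fixed point.
Sat(AF (EG (send ∨ idle))) = {4, 5, 6}
|Sat(AF (EG (send ∨ idle)))| = |{4, 5, 6}| = 3.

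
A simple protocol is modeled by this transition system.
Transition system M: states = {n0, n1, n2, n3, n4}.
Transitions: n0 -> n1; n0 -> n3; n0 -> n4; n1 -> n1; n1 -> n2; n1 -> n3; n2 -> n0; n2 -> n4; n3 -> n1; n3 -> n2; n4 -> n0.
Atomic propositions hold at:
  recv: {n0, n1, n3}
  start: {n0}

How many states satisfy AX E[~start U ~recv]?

Sat(~start) = {n1, n2, n3, n4}
Sat(~recv) = {n2, n4}
E[~start U ~recv]: least fixpoint, start Z0 = Sat(~recv) = {n2, n4}, add states in Sat(~start) with some successor in Z. Z1 = {n1, n2, n3, n4}; fixed.
Sat(E[~start U ~recv]) = {n1, n2, n3, n4}
Sat(AX E[~start U ~recv]) = {s : every successor in {n1, n2, n3, n4}} = {n0, n1, n3}
|Sat(AX E[~start U ~recv])| = |{n0, n1, n3}| = 3.

3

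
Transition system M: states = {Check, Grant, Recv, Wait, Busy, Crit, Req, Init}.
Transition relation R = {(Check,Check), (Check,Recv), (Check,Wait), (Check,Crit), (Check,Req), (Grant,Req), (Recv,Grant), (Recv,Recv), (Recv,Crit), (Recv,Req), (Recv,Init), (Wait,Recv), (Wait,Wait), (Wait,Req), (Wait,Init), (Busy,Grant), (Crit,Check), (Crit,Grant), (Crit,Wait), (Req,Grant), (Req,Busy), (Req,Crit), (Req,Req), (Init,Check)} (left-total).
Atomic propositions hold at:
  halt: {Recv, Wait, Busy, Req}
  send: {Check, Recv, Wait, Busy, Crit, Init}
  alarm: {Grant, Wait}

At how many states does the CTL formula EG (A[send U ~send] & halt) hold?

Sat(~send) = {Grant, Req}
A[send U ~send]: least fixpoint, start Z0 = Sat(~send) = {Grant, Req}, add states in Sat(send) with every successor in Z. Z1 = {Grant, Busy, Req}; fixed.
Sat(A[send U ~send]) = {Grant, Busy, Req}
Sat(A[send U ~send] & halt) = {Busy, Req}
EG (A[send U ~send] & halt): greatest fixpoint, start Z0 = {Busy, Req}, keep only states in Sat with some successor in Z. Z1 = {Req}; fixed.
Sat(EG (A[send U ~send] & halt)) = {Req}
|Sat(EG (A[send U ~send] & halt))| = |{Req}| = 1.

1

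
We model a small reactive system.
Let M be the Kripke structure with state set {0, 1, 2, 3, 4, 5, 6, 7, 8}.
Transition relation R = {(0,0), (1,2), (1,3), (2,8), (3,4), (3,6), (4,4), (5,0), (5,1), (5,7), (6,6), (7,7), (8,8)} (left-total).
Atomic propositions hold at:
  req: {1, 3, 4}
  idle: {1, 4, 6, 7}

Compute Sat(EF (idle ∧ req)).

Sat(idle ∧ req) = {1, 4}
EF (idle ∧ req): least fixpoint, start Z0 = {1, 4}, add states with some successor in Z. Z1 = {1, 3, 4, 5}; fixed.
Sat(EF (idle ∧ req)) = {1, 3, 4, 5}

{1, 3, 4, 5}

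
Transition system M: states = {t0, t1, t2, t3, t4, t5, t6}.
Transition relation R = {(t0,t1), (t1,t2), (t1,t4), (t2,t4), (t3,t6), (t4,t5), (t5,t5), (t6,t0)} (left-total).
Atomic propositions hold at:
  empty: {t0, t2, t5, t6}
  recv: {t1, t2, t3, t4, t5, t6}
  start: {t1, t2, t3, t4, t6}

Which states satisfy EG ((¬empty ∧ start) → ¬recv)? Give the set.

{t5}

Sat(¬empty) = {t1, t3, t4}
Sat(¬empty ∧ start) = {t1, t3, t4}
Sat(¬recv) = {t0}
Sat((¬empty ∧ start) → ¬recv) = {t0, t2, t5, t6}
EG ((¬empty ∧ start) → ¬recv): greatest fixpoint, start Z0 = {t0, t2, t5, t6}, keep only states in Sat with some successor in Z. Z1 = {t5, t6}; Z2 = {t5}; fixed.
Sat(EG ((¬empty ∧ start) → ¬recv)) = {t5}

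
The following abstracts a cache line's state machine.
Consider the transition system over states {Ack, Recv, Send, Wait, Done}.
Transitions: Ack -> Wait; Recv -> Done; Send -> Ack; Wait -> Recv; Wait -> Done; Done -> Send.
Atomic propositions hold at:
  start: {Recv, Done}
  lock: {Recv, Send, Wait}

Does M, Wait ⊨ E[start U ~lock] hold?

Sat(~lock) = {Ack, Done}
E[start U ~lock]: least fixpoint, start Z0 = Sat(~lock) = {Ack, Done}, add states in Sat(start) with some successor in Z. Z1 = {Ack, Recv, Done}; fixed.
Sat(E[start U ~lock]) = {Ack, Recv, Done}
Wait ∉ Sat(E[start U ~lock]) = {Ack, Recv, Done}, so the formula does not hold at Wait.

No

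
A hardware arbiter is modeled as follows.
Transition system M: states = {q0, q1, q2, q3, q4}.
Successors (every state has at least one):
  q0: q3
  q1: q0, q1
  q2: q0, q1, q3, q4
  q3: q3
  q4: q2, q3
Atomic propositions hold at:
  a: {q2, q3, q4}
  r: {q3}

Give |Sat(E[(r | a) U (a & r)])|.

3

Sat(r | a) = {q2, q3, q4}
Sat(a & r) = {q3}
E[(r | a) U (a & r)]: least fixpoint, start Z0 = Sat((a & r)) = {q3}, add states in Sat(r | a) with some successor in Z. Z1 = {q2, q3, q4}; fixed.
Sat(E[(r | a) U (a & r)]) = {q2, q3, q4}
|Sat(E[(r | a) U (a & r)])| = |{q2, q3, q4}| = 3.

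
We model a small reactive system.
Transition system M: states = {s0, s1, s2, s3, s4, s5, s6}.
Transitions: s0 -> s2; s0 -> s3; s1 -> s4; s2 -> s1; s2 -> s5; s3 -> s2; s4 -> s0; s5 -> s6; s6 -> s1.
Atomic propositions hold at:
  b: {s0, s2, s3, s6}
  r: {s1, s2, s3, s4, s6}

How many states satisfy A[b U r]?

A[b U r]: least fixpoint, start Z0 = Sat(r) = {s1, s2, s3, s4, s6}, add states in Sat(b) with every successor in Z. Z1 = {s0, s1, s2, s3, s4, s6}; fixed.
Sat(A[b U r]) = {s0, s1, s2, s3, s4, s6}
|Sat(A[b U r])| = |{s0, s1, s2, s3, s4, s6}| = 6.

6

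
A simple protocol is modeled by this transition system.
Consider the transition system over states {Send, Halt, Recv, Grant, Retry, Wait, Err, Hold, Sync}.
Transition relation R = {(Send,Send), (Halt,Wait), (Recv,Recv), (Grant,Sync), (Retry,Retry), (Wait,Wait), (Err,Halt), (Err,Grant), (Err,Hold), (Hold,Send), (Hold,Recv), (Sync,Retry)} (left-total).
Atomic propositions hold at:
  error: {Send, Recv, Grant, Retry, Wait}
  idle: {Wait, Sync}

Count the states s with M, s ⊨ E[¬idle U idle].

Sat(¬idle) = {Send, Halt, Recv, Grant, Retry, Err, Hold}
E[¬idle U idle]: least fixpoint, start Z0 = Sat(idle) = {Wait, Sync}, add states in Sat(¬idle) with some successor in Z. Z1 = {Halt, Grant, Wait, Sync}; Z2 = {Halt, Grant, Wait, Err, Sync}; fixed.
Sat(E[¬idle U idle]) = {Halt, Grant, Wait, Err, Sync}
|Sat(E[¬idle U idle])| = |{Halt, Grant, Wait, Err, Sync}| = 5.

5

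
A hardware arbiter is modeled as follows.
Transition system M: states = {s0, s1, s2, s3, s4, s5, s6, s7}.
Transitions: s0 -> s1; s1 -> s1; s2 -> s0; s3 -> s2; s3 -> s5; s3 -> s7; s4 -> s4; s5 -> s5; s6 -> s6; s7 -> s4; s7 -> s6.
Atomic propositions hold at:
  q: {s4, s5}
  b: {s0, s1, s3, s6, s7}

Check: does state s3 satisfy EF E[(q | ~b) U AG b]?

Yes

Sat(~b) = {s2, s4, s5}
Sat(q | ~b) = {s2, s4, s5}
AG b: greatest fixpoint, start Z0 = {s0, s1, s3, s6, s7}, keep only states in Sat with every successor in Z. Z1 = {s0, s1, s6}; fixed.
Sat(AG b) = {s0, s1, s6}
E[(q | ~b) U AG b]: least fixpoint, start Z0 = Sat(AG b) = {s0, s1, s6}, add states in Sat(q | ~b) with some successor in Z. Z1 = {s0, s1, s2, s6}; fixed.
Sat(E[(q | ~b) U AG b]) = {s0, s1, s2, s6}
EF E[(q | ~b) U AG b]: least fixpoint, start Z0 = {s0, s1, s2, s6}, add states with some successor in Z. Z1 = {s0, s1, s2, s3, s6, s7}; fixed.
Sat(EF E[(q | ~b) U AG b]) = {s0, s1, s2, s3, s6, s7}
s3 ∈ Sat(EF E[(q | ~b) U AG b]) = {s0, s1, s2, s3, s6, s7}, so the formula holds at s3.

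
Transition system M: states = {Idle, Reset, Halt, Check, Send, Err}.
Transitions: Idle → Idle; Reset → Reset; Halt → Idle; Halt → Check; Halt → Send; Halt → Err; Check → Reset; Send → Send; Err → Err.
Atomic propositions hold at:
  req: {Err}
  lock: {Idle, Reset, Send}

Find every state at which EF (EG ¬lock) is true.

{Halt, Err}

Sat(¬lock) = {Halt, Check, Err}
EG ¬lock: greatest fixpoint, start Z0 = {Halt, Check, Err}, keep only states in Sat with some successor in Z. Z1 = {Halt, Err}; fixed.
Sat(EG ¬lock) = {Halt, Err}
EF (EG ¬lock): least fixpoint, start Z0 = {Halt, Err}, add states with some successor in Z. Already a fixed point.
Sat(EF (EG ¬lock)) = {Halt, Err}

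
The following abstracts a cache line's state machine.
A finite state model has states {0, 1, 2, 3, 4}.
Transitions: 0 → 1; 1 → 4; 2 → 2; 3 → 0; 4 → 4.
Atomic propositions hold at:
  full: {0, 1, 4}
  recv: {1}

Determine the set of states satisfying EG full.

{0, 1, 4}

EG full: greatest fixpoint, start Z0 = {0, 1, 4}, keep only states in Sat with some successor in Z. Already a fixed point.
Sat(EG full) = {0, 1, 4}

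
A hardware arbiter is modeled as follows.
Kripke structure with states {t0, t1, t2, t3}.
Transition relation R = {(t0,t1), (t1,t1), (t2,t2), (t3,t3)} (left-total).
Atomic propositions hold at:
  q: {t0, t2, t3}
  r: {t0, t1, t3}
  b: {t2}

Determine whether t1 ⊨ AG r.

Yes

AG r: greatest fixpoint, start Z0 = {t0, t1, t3}, keep only states in Sat with every successor in Z. Already a fixed point.
Sat(AG r) = {t0, t1, t3}
t1 ∈ Sat(AG r) = {t0, t1, t3}, so the formula holds at t1.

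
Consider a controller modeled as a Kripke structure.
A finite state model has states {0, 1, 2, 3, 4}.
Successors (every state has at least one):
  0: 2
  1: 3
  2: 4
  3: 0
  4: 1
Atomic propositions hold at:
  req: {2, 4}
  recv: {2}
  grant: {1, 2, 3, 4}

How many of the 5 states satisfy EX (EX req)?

Sat(EX req) = {s : some successor in {2, 4}} = {0, 2}
Sat(EX (EX req)) = {s : some successor in {0, 2}} = {0, 3}
|Sat(EX (EX req))| = |{0, 3}| = 2.

2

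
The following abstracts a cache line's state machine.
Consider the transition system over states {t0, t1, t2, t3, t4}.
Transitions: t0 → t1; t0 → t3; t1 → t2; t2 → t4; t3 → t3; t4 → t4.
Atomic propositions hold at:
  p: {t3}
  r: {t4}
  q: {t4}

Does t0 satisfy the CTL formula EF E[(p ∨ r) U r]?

Sat(p ∨ r) = {t3, t4}
E[(p ∨ r) U r]: least fixpoint, start Z0 = Sat(r) = {t4}, add states in Sat(p ∨ r) with some successor in Z. Already a fixed point.
Sat(E[(p ∨ r) U r]) = {t4}
EF E[(p ∨ r) U r]: least fixpoint, start Z0 = {t4}, add states with some successor in Z. Z1 = {t2, t4}; Z2 = {t1, t2, t4}; Z3 = {t0, t1, t2, t4}; fixed.
Sat(EF E[(p ∨ r) U r]) = {t0, t1, t2, t4}
t0 ∈ Sat(EF E[(p ∨ r) U r]) = {t0, t1, t2, t4}, so the formula holds at t0.

Yes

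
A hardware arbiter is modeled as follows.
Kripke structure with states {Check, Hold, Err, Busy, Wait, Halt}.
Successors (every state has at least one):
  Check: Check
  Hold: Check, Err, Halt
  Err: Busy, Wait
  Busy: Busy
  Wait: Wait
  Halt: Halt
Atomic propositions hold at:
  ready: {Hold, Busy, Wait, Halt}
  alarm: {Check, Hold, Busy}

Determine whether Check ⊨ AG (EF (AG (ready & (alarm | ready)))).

No

Sat(alarm | ready) = {Check, Hold, Busy, Wait, Halt}
Sat(ready & (alarm | ready)) = {Hold, Busy, Wait, Halt}
AG (ready & (alarm | ready)): greatest fixpoint, start Z0 = {Hold, Busy, Wait, Halt}, keep only states in Sat with every successor in Z. Z1 = {Busy, Wait, Halt}; fixed.
Sat(AG (ready & (alarm | ready))) = {Busy, Wait, Halt}
EF (AG (ready & (alarm | ready))): least fixpoint, start Z0 = {Busy, Wait, Halt}, add states with some successor in Z. Z1 = {Hold, Err, Busy, Wait, Halt}; fixed.
Sat(EF (AG (ready & (alarm | ready)))) = {Hold, Err, Busy, Wait, Halt}
AG (EF (AG (ready & (alarm | ready)))): greatest fixpoint, start Z0 = {Hold, Err, Busy, Wait, Halt}, keep only states in Sat with every successor in Z. Z1 = {Err, Busy, Wait, Halt}; fixed.
Sat(AG (EF (AG (ready & (alarm | ready))))) = {Err, Busy, Wait, Halt}
Check ∉ Sat(AG (EF (AG (ready & (alarm | ready))))) = {Err, Busy, Wait, Halt}, so the formula does not hold at Check.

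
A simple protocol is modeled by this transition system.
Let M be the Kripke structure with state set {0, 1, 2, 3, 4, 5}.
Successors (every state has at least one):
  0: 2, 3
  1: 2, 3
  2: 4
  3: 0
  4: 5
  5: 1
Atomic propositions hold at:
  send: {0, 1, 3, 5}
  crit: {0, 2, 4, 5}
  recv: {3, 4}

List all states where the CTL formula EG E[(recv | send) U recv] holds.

Sat(recv | send) = {0, 1, 3, 4, 5}
E[(recv | send) U recv]: least fixpoint, start Z0 = Sat(recv) = {3, 4}, add states in Sat(recv | send) with some successor in Z. Z1 = {0, 1, 3, 4}; Z2 = {0, 1, 3, 4, 5}; fixed.
Sat(E[(recv | send) U recv]) = {0, 1, 3, 4, 5}
EG E[(recv | send) U recv]: greatest fixpoint, start Z0 = {0, 1, 3, 4, 5}, keep only states in Sat with some successor in Z. Already a fixed point.
Sat(EG E[(recv | send) U recv]) = {0, 1, 3, 4, 5}

{0, 1, 3, 4, 5}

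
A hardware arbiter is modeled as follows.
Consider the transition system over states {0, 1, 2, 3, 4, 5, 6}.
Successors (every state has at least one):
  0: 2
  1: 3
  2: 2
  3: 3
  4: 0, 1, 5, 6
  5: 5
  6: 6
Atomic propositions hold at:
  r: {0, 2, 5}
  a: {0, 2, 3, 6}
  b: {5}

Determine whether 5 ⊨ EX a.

No

Sat(EX a) = {s : some successor in {0, 2, 3, 6}} = {0, 1, 2, 3, 4, 6}
5 ∉ Sat(EX a) = {0, 1, 2, 3, 4, 6}, so the formula does not hold at 5.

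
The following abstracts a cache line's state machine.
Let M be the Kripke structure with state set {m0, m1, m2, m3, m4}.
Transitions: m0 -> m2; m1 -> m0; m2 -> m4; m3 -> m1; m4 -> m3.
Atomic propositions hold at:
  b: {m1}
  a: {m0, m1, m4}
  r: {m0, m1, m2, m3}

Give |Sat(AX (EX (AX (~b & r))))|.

3

Sat(~b) = {m0, m2, m3, m4}
Sat(~b & r) = {m0, m2, m3}
Sat(AX (~b & r)) = {s : every successor in {m0, m2, m3}} = {m0, m1, m4}
Sat(EX (AX (~b & r))) = {s : some successor in {m0, m1, m4}} = {m1, m2, m3}
Sat(AX (EX (AX (~b & r)))) = {s : every successor in {m1, m2, m3}} = {m0, m3, m4}
|Sat(AX (EX (AX (~b & r))))| = |{m0, m3, m4}| = 3.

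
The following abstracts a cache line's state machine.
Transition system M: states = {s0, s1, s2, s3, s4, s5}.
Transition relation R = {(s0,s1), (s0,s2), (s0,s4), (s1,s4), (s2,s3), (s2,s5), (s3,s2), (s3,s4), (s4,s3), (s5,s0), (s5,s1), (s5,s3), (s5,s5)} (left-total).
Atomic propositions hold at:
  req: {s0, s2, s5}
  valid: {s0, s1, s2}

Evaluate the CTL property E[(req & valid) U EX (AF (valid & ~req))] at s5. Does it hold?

Yes

Sat(req & valid) = {s0, s2}
Sat(~req) = {s1, s3, s4}
Sat(valid & ~req) = {s1}
AF (valid & ~req): least fixpoint, start Z0 = {s1}, add states with every successor in Z. Already a fixed point.
Sat(AF (valid & ~req)) = {s1}
Sat(EX (AF (valid & ~req))) = {s : some successor in {s1}} = {s0, s5}
E[(req & valid) U EX (AF (valid & ~req))]: least fixpoint, start Z0 = Sat(EX (AF (valid & ~req))) = {s0, s5}, add states in Sat(req & valid) with some successor in Z. Z1 = {s0, s2, s5}; fixed.
Sat(E[(req & valid) U EX (AF (valid & ~req))]) = {s0, s2, s5}
s5 ∈ Sat(E[(req & valid) U EX (AF (valid & ~req))]) = {s0, s2, s5}, so the formula holds at s5.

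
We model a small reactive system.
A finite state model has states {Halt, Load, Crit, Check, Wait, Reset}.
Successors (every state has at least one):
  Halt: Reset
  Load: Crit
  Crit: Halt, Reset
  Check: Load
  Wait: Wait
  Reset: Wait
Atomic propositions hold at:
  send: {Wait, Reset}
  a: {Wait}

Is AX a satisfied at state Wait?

Sat(AX a) = {s : every successor in {Wait}} = {Wait, Reset}
Wait ∈ Sat(AX a) = {Wait, Reset}, so the formula holds at Wait.

Yes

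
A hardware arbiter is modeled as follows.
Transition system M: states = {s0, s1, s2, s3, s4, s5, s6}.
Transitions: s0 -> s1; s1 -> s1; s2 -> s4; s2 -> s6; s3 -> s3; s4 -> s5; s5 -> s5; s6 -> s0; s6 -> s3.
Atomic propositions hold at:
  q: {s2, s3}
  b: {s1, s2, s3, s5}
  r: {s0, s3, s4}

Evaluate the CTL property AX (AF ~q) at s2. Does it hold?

Yes

Sat(~q) = {s0, s1, s4, s5, s6}
AF ~q: least fixpoint, start Z0 = {s0, s1, s4, s5, s6}, add states with every successor in Z. Z1 = {s0, s1, s2, s4, s5, s6}; fixed.
Sat(AF ~q) = {s0, s1, s2, s4, s5, s6}
Sat(AX (AF ~q)) = {s : every successor in {s0, s1, s2, s4, s5, s6}} = {s0, s1, s2, s4, s5}
s2 ∈ Sat(AX (AF ~q)) = {s0, s1, s2, s4, s5}, so the formula holds at s2.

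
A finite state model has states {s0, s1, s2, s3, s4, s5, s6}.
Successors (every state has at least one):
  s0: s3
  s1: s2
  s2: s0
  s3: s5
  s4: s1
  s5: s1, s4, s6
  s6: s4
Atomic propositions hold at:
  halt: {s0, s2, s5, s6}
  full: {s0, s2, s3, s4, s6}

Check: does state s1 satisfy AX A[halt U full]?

A[halt U full]: least fixpoint, start Z0 = Sat(full) = {s0, s2, s3, s4, s6}, add states in Sat(halt) with every successor in Z. Already a fixed point.
Sat(A[halt U full]) = {s0, s2, s3, s4, s6}
Sat(AX A[halt U full]) = {s : every successor in {s0, s2, s3, s4, s6}} = {s0, s1, s2, s6}
s1 ∈ Sat(AX A[halt U full]) = {s0, s1, s2, s6}, so the formula holds at s1.

Yes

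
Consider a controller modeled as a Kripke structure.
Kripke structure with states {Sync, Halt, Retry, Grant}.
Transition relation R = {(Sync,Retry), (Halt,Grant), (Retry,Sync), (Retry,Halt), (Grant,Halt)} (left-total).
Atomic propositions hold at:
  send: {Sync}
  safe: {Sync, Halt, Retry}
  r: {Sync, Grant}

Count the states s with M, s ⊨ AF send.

1

AF send: least fixpoint, start Z0 = {Sync}, add states with every successor in Z. Already a fixed point.
Sat(AF send) = {Sync}
|Sat(AF send)| = |{Sync}| = 1.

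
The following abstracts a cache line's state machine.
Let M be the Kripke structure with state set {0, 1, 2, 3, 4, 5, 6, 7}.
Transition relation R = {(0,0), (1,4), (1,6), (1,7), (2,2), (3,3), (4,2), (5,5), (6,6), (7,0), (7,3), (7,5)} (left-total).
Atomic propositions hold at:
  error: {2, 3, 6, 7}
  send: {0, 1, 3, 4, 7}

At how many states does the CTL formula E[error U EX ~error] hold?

Sat(~error) = {0, 1, 4, 5}
Sat(EX ~error) = {s : some successor in {0, 1, 4, 5}} = {0, 1, 5, 7}
E[error U EX ~error]: least fixpoint, start Z0 = Sat(EX ~error) = {0, 1, 5, 7}, add states in Sat(error) with some successor in Z. Already a fixed point.
Sat(E[error U EX ~error]) = {0, 1, 5, 7}
|Sat(E[error U EX ~error])| = |{0, 1, 5, 7}| = 4.

4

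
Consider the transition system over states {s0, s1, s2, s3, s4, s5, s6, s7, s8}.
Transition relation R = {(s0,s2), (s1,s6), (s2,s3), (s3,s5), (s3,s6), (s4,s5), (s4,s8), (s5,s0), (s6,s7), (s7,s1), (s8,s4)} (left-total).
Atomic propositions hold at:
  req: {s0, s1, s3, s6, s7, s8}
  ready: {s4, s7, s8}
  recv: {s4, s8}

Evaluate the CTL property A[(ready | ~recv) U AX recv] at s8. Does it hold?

Sat(~recv) = {s0, s1, s2, s3, s5, s6, s7}
Sat(ready | ~recv) = {s0, s1, s2, s3, s4, s5, s6, s7, s8}
Sat(AX recv) = {s : every successor in {s4, s8}} = {s8}
A[(ready | ~recv) U AX recv]: least fixpoint, start Z0 = Sat(AX recv) = {s8}, add states in Sat(ready | ~recv) with every successor in Z. Already a fixed point.
Sat(A[(ready | ~recv) U AX recv]) = {s8}
s8 ∈ Sat(A[(ready | ~recv) U AX recv]) = {s8}, so the formula holds at s8.

Yes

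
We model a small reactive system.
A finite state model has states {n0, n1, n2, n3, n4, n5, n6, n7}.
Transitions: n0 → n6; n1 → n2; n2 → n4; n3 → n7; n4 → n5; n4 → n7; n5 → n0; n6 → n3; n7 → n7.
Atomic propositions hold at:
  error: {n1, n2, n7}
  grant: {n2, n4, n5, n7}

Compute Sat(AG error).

{n7}

AG error: greatest fixpoint, start Z0 = {n1, n2, n7}, keep only states in Sat with every successor in Z. Z1 = {n1, n7}; Z2 = {n7}; fixed.
Sat(AG error) = {n7}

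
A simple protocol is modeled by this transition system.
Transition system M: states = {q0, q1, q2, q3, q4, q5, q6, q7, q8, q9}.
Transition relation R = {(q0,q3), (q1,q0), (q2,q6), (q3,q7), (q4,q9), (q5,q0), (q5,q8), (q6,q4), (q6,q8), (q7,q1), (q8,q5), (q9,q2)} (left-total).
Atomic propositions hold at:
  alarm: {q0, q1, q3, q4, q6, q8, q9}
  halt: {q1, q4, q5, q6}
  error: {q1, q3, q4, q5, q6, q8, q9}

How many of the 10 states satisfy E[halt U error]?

E[halt U error]: least fixpoint, start Z0 = Sat(error) = {q1, q3, q4, q5, q6, q8, q9}, add states in Sat(halt) with some successor in Z. Already a fixed point.
Sat(E[halt U error]) = {q1, q3, q4, q5, q6, q8, q9}
|Sat(E[halt U error])| = |{q1, q3, q4, q5, q6, q8, q9}| = 7.

7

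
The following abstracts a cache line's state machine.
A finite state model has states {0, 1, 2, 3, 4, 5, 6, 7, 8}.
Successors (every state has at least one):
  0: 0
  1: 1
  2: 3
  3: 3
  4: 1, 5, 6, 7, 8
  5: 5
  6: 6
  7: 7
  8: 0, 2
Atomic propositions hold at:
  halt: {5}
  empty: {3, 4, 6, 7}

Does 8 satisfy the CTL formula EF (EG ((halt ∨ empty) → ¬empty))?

Sat(halt ∨ empty) = {3, 4, 5, 6, 7}
Sat(¬empty) = {0, 1, 2, 5, 8}
Sat((halt ∨ empty) → ¬empty) = {0, 1, 2, 5, 8}
EG ((halt ∨ empty) → ¬empty): greatest fixpoint, start Z0 = {0, 1, 2, 5, 8}, keep only states in Sat with some successor in Z. Z1 = {0, 1, 5, 8}; fixed.
Sat(EG ((halt ∨ empty) → ¬empty)) = {0, 1, 5, 8}
EF (EG ((halt ∨ empty) → ¬empty)): least fixpoint, start Z0 = {0, 1, 5, 8}, add states with some successor in Z. Z1 = {0, 1, 4, 5, 8}; fixed.
Sat(EF (EG ((halt ∨ empty) → ¬empty))) = {0, 1, 4, 5, 8}
8 ∈ Sat(EF (EG ((halt ∨ empty) → ¬empty))) = {0, 1, 4, 5, 8}, so the formula holds at 8.

Yes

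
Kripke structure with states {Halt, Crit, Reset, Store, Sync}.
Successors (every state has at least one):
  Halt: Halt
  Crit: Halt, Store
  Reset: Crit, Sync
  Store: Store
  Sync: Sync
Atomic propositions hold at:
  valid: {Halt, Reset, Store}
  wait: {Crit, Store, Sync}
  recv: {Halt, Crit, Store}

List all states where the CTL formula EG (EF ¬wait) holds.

Sat(¬wait) = {Halt, Reset}
EF ¬wait: least fixpoint, start Z0 = {Halt, Reset}, add states with some successor in Z. Z1 = {Halt, Crit, Reset}; fixed.
Sat(EF ¬wait) = {Halt, Crit, Reset}
EG (EF ¬wait): greatest fixpoint, start Z0 = {Halt, Crit, Reset}, keep only states in Sat with some successor in Z. Already a fixed point.
Sat(EG (EF ¬wait)) = {Halt, Crit, Reset}

{Halt, Crit, Reset}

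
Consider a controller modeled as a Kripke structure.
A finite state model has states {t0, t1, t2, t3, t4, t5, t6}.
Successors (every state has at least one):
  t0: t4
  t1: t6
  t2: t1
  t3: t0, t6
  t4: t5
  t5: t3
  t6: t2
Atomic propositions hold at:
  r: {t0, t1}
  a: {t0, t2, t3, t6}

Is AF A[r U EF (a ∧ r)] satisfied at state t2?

Sat(a ∧ r) = {t0}
EF (a ∧ r): least fixpoint, start Z0 = {t0}, add states with some successor in Z. Z1 = {t0, t3}; Z2 = {t0, t3, t5}; Z3 = {t0, t3, t4, t5}; fixed.
Sat(EF (a ∧ r)) = {t0, t3, t4, t5}
A[r U EF (a ∧ r)]: least fixpoint, start Z0 = Sat(EF (a ∧ r)) = {t0, t3, t4, t5}, add states in Sat(r) with every successor in Z. Already a fixed point.
Sat(A[r U EF (a ∧ r)]) = {t0, t3, t4, t5}
AF A[r U EF (a ∧ r)]: least fixpoint, start Z0 = {t0, t3, t4, t5}, add states with every successor in Z. Already a fixed point.
Sat(AF A[r U EF (a ∧ r)]) = {t0, t3, t4, t5}
t2 ∉ Sat(AF A[r U EF (a ∧ r)]) = {t0, t3, t4, t5}, so the formula does not hold at t2.

No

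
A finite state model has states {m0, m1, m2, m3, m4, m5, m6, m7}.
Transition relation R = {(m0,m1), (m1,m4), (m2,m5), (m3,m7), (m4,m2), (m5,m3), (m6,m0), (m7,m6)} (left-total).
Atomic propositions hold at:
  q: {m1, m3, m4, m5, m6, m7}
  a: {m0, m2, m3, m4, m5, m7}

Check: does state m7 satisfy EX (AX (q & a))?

Sat(q & a) = {m3, m4, m5, m7}
Sat(AX (q & a)) = {s : every successor in {m3, m4, m5, m7}} = {m1, m2, m3, m5}
Sat(EX (AX (q & a))) = {s : some successor in {m1, m2, m3, m5}} = {m0, m2, m4, m5}
m7 ∉ Sat(EX (AX (q & a))) = {m0, m2, m4, m5}, so the formula does not hold at m7.

No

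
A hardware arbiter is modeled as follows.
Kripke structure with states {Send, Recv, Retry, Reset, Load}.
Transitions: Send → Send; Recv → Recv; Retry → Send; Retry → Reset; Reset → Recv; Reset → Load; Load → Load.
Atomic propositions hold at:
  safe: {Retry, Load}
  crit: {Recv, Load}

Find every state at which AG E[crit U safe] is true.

E[crit U safe]: least fixpoint, start Z0 = Sat(safe) = {Retry, Load}, add states in Sat(crit) with some successor in Z. Already a fixed point.
Sat(E[crit U safe]) = {Retry, Load}
AG E[crit U safe]: greatest fixpoint, start Z0 = {Retry, Load}, keep only states in Sat with every successor in Z. Z1 = {Load}; fixed.
Sat(AG E[crit U safe]) = {Load}

{Load}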